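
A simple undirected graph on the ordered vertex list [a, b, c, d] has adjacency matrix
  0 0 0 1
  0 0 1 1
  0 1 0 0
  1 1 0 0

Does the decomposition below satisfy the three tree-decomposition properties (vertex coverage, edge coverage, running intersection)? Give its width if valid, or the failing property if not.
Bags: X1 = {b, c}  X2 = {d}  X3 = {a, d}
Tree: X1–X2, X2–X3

No — edge (b,d) lies in no bag.

A tree decomposition must satisfy three properties: every vertex lies in some bag; for every edge, both endpoints lie together in some bag; and for every vertex, the bags containing it form a connected subtree. Here edge (b,d) lies in no bag, so the decomposition is invalid.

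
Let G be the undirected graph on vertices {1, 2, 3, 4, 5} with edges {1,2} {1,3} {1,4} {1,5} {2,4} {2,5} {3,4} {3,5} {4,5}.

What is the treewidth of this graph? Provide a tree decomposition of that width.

Treewidth 3.
One such decomposition:
Bags: B1 = {1, 2, 4, 5}  B2 = {1, 3, 4, 5}
Tree: B1–B2

Every bag has size at most 4, so the width is 4 − 1 = 3 and tw(G) ≤ 3. On the other hand G contains the 4-clique {1, 2, 4, 5}. A clique must lie in a single bag of any decomposition, so no decomposition can have width below 3. Hence tw(G) = 3 exactly.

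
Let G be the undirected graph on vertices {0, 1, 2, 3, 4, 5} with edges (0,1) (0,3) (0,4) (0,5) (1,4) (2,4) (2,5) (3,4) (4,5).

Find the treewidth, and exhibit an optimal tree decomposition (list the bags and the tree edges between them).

Treewidth 2.
One such decomposition:
Bags: B1 = {0, 3, 4}  B2 = {0, 4, 5}  B3 = {0, 1, 4}  B4 = {2, 4, 5}
Tree: B1–B2, B2–B3, B2–B4

The largest bag has 3 vertices, giving width 2; this decomposition certifies tw(G) ≤ 2. Conversely, {0, 1, 4} is a clique of size 3, and the vertices of any clique must share a bag in every tree decomposition; so some bag has ≥ 3 vertices and tw(G) ≥ 2. Therefore the treewidth is 2.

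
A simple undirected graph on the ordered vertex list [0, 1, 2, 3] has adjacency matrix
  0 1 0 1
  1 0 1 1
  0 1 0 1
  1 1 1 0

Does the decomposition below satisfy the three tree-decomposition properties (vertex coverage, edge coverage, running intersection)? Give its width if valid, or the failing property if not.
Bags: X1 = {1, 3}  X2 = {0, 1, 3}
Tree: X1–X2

No — vertex 2 appears in no bag.

A tree decomposition must satisfy three properties: every vertex lies in some bag; for every edge, both endpoints lie together in some bag; and for every vertex, the bags containing it form a connected subtree. Here vertex 2 appears in no bag, so the decomposition is invalid.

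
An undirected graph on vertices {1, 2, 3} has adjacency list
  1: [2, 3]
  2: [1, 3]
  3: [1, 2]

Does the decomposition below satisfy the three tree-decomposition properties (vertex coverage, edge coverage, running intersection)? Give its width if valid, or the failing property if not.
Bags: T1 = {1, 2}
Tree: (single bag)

A tree decomposition must satisfy three properties: every vertex lies in some bag; for every edge, both endpoints lie together in some bag; and for every vertex, the bags containing it form a connected subtree. Here vertex 3 appears in no bag, so the decomposition is invalid.

No — vertex 3 appears in no bag.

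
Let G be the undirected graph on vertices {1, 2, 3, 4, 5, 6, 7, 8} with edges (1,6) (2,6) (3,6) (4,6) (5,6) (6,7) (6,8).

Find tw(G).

A width-1 tree decomposition is:
Bags: B1 = {6, 8}  B2 = {6, 7}  B3 = {3, 6}  B4 = {2, 6}  B5 = {1, 6}  B6 = {4, 6}  B7 = {5, 6}
Tree: B1–B2, B1–B3, B1–B4, B2–B5, B4–B6, B1–B7
The largest bag has 2 vertices, giving width 1; this decomposition certifies tw(G) ≤ 1. Since G has at least one edge (e.g. 8–6), it is not an edgeless graph, so tw(G) ≥ 1. Therefore the treewidth is 1.

1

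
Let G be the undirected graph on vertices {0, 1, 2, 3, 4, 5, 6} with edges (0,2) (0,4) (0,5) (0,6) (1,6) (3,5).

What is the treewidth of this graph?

1

A width-1 tree decomposition is:
Bags: B1 = {0, 6}  B2 = {1, 6}  B3 = {0, 5}  B4 = {3, 5}  B5 = {0, 2}  B6 = {0, 4}
Tree: B1–B2, B1–B3, B3–B4, B3–B5, B3–B6
Each bag holds 2 vertices, so the decomposition has width 1, which upper-bounds the treewidth. G has an edge, so its treewidth is at least 1. Therefore the treewidth is 1.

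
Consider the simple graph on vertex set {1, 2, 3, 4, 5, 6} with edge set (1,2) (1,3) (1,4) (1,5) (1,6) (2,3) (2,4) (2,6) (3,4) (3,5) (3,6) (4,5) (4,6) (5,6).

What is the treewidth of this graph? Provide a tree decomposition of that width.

The largest bag has 5 vertices, giving width 4; this decomposition certifies tw(G) ≤ 4. Conversely, {1, 2, 3, 4, 6} is a clique of size 5, and the vertices of any clique must share a bag in every tree decomposition; so some bag has ≥ 5 vertices and tw(G) ≥ 4. Hence tw(G) = 4 exactly.

Treewidth 4.
Bags: B1 = {1, 3, 4, 5, 6}  B2 = {1, 2, 3, 4, 6}
Tree: B1–B2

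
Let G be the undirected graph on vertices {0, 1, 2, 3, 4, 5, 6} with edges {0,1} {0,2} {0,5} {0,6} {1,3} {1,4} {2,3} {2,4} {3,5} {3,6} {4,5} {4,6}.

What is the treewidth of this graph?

A width-3 tree decomposition is:
Bags: B1 = {0, 2, 3, 4}  B2 = {0, 3, 4, 5}  B3 = {0, 1, 3, 4}  B4 = {0, 3, 4, 6}
Tree: B1–B2, B2–B3, B3–B4
Each bag holds 4 vertices, so the decomposition has width 3, which upper-bounds the treewidth. For the lower bound: the 4 vertex sets {2,4}, {3,5}, {0}, {1} are disjoint, each induces a connected subgraph, and every pair is joined by at least one edge of G. Contracting each set to a single vertex therefore yields K_{4} as a minor, and since treewidth is minor-monotone, tw(G) ≥ tw(K_{4}) = 3. Therefore the treewidth is 3.

3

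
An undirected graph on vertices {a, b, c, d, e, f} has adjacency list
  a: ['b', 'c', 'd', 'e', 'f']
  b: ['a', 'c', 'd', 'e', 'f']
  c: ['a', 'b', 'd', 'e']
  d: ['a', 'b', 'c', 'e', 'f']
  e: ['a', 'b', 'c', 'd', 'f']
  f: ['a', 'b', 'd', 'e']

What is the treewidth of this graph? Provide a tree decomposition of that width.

Treewidth 4.
Bags: B1 = {a, b, c, d, e}  B2 = {a, b, d, e, f}
Tree: B1–B2

The largest bag has 5 vertices, giving width 4; this decomposition certifies tw(G) ≤ 4. For the lower bound, the 5 vertices {a, b, c, d, e} are pairwise adjacent, and any tree decomposition puts a clique entirely inside one bag — forcing width ≥ 4. Combining the bounds, tw(G) = 4.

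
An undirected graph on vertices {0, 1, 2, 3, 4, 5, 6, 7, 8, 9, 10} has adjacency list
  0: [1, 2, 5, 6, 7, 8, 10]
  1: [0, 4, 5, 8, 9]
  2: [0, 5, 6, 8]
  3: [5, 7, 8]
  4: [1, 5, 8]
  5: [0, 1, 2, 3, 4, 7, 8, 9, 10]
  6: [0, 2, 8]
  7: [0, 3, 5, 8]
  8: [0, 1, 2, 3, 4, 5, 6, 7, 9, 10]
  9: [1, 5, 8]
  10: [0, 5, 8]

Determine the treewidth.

A width-3 tree decomposition is:
Bags: B1 = {0, 2, 5, 8}  B2 = {0, 2, 6, 8}  B3 = {0, 1, 5, 8}  B4 = {0, 5, 7, 8}  B5 = {0, 5, 8, 10}  B6 = {1, 5, 8, 9}  B7 = {3, 5, 7, 8}  B8 = {1, 4, 5, 8}
Tree: B1–B2, B1–B3, B1–B4, B3–B5, B3–B6, B4–B7, B6–B8
Every bag has size at most 4, so the width is 4 − 1 = 3 and tw(G) ≤ 3. For the lower bound, the 4 vertices {0, 1, 5, 8} are pairwise adjacent, and any tree decomposition puts a clique entirely inside one bag — forcing width ≥ 3. Therefore the treewidth is 3.

3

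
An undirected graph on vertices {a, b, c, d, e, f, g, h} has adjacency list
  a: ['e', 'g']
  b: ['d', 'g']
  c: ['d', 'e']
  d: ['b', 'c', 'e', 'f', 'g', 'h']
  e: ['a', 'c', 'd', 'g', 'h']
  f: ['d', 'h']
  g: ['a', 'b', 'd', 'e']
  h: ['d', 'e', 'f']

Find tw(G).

A width-2 tree decomposition is:
Bags: B1 = {b, d, g}  B2 = {d, e, g}  B3 = {d, e, h}  B4 = {d, f, h}  B5 = {c, d, e}  B6 = {a, e, g}
Tree: B1–B2, B2–B3, B3–B4, B3–B5, B2–B6
The largest bag has 3 vertices, giving width 2; this decomposition certifies tw(G) ≤ 2. On the other hand G contains the 3-clique {d, e, g}. A clique must lie in a single bag of any decomposition, so no decomposition can have width below 2. The upper and lower bounds meet at 2, so that is the treewidth.

2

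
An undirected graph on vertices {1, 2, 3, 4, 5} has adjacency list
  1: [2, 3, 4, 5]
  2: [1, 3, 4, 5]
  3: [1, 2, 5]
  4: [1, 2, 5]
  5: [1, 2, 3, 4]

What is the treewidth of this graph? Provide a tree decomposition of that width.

The largest bag has 4 vertices, giving width 3; this decomposition certifies tw(G) ≤ 3. Conversely, {1, 2, 3, 5} is a clique of size 4, and the vertices of any clique must share a bag in every tree decomposition; so some bag has ≥ 4 vertices and tw(G) ≥ 3. Combining the bounds, tw(G) = 3.

Treewidth 3.
Bags: B1 = {1, 2, 4, 5}  B2 = {1, 2, 3, 5}
Tree: B1–B2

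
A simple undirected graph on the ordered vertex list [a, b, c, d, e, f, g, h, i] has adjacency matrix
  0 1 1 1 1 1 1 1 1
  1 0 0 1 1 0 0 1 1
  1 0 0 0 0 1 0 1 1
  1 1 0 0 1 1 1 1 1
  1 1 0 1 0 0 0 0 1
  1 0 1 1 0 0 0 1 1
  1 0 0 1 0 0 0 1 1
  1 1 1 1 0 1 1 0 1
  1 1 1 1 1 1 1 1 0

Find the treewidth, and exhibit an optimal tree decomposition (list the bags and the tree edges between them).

Treewidth 4.
One optimal decomposition is:
Bags: B1 = {a, d, f, h, i}  B2 = {a, d, g, h, i}  B3 = {a, c, f, h, i}  B4 = {a, b, d, h, i}  B5 = {a, b, d, e, i}
Tree: B1–B2, B1–B3, B1–B4, B4–B5

Each bag holds 5 vertices, so the decomposition has width 4, which upper-bounds the treewidth. For the lower bound, the 5 vertices {a, b, d, e, i} are pairwise adjacent, and any tree decomposition puts a clique entirely inside one bag — forcing width ≥ 4. Hence tw(G) = 4 exactly.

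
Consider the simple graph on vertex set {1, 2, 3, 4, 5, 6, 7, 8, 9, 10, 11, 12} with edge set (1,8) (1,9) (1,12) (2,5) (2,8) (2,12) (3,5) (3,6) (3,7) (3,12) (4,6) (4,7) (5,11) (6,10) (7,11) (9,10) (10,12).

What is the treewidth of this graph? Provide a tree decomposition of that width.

Treewidth 3.
One such decomposition:
Bags: B1 = {1, 8, 9, 10}  B2 = {1, 8, 10, 12}  B3 = {2, 8, 10, 12}  B4 = {2, 6, 10, 12}  B5 = {2, 3, 6, 12}  B6 = {2, 3, 5, 6}  B7 = {3, 4, 5, 6}  B8 = {3, 4, 5, 7}  B9 = {4, 5, 7, 11}
Tree: B1–B2, B2–B3, B3–B4, B4–B5, B5–B6, B6–B7, B7–B8, B8–B9

Each bag holds 4 vertices, so the decomposition has width 3, which upper-bounds the treewidth. For the lower bound: the 4 vertex sets {1,8,9}, {10}, {12}, {2,3,5,6} are disjoint, each induces a connected subgraph, and every pair is joined by at least one edge of G. Contracting each set to a single vertex therefore yields K_{4} as a minor, and since treewidth is minor-monotone, tw(G) ≥ tw(K_{4}) = 3. The upper and lower bounds meet at 3, so that is the treewidth.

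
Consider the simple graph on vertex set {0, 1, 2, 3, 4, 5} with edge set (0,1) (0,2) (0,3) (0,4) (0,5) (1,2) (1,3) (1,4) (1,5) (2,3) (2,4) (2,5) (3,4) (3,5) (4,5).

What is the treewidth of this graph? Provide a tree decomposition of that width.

A single bag containing all 6 vertices is trivially a valid decomposition of width 5. On the other hand G contains the 6-clique {0, 1, 2, 3, 4, 5}. A clique must lie in a single bag of any decomposition, so no decomposition can have width below 5. Hence tw(G) = 5 exactly.

Treewidth 5.
One such decomposition:
Bags: B1 = {0, 1, 2, 3, 4, 5}
Tree: (single bag)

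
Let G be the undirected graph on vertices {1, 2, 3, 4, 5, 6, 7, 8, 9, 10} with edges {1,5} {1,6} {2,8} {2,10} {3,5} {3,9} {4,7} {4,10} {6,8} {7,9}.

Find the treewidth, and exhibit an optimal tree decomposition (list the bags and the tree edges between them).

Every bag has size at most 3, so the width is 3 − 1 = 2 and tw(G) ≤ 2. Since 5–3–9–7–4–10–2–8–6–1–5 is a cycle in G, G is not acyclic. Forests are exactly the graphs of treewidth ≤ 1, so tw(G) ≥ 2. The upper and lower bounds meet at 2, so that is the treewidth.

Treewidth 2.
Bags: B1 = {3, 5, 9}  B2 = {5, 7, 9}  B3 = {4, 5, 7}  B4 = {4, 5, 10}  B5 = {2, 5, 10}  B6 = {2, 5, 8}  B7 = {5, 6, 8}  B8 = {1, 5, 6}
Tree: B1–B2, B2–B3, B3–B4, B4–B5, B5–B6, B6–B7, B7–B8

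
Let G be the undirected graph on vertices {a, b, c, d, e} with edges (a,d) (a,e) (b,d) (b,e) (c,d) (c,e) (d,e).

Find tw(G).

A width-2 tree decomposition is:
Bags: B1 = {a, d, e}  B2 = {b, d, e}  B3 = {c, d, e}
Tree: B1–B2, B2–B3
Every bag has size at most 3, so the width is 3 − 1 = 2 and tw(G) ≤ 2. On the other hand G contains the 3-clique {c, d, e}. A clique must lie in a single bag of any decomposition, so no decomposition can have width below 2. Hence tw(G) = 2 exactly.

2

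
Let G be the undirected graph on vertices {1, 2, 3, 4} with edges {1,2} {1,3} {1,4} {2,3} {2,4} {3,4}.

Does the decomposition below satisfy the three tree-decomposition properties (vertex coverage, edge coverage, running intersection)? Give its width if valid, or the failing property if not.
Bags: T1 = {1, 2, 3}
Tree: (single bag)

A tree decomposition must satisfy three properties: every vertex lies in some bag; for every edge, both endpoints lie together in some bag; and for every vertex, the bags containing it form a connected subtree. Here vertex 4 appears in no bag, so the decomposition is invalid.

No — vertex 4 appears in no bag.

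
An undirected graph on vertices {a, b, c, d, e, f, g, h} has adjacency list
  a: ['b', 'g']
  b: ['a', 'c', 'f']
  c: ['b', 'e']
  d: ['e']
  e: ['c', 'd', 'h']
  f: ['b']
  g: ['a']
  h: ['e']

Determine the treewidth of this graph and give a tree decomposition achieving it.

Treewidth 1.
One such decomposition:
Bags: B1 = {a, b}  B2 = {b, c}  B3 = {a, g}  B4 = {c, e}  B5 = {d, e}  B6 = {e, h}  B7 = {b, f}
Tree: B1–B2, B1–B3, B2–B4, B4–B5, B5–B6, B1–B7

The largest bag has 2 vertices, giving width 1; this decomposition certifies tw(G) ≤ 1. Since G has at least one edge (e.g. b–a), it is not an edgeless graph, so tw(G) ≥ 1. Therefore the treewidth is 1.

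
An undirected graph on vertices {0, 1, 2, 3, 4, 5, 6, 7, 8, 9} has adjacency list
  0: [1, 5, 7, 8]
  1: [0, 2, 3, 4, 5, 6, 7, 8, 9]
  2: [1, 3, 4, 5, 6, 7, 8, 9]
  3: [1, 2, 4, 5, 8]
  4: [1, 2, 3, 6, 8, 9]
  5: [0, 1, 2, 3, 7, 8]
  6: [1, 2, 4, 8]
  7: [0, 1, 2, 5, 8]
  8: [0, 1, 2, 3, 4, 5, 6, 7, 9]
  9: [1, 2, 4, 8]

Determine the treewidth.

A width-4 tree decomposition is:
Bags: B1 = {1, 2, 3, 5, 8}  B2 = {1, 2, 3, 4, 8}  B3 = {1, 2, 5, 7, 8}  B4 = {0, 1, 5, 7, 8}  B5 = {1, 2, 4, 8, 9}  B6 = {1, 2, 4, 6, 8}
Tree: B1–B2, B1–B3, B3–B4, B2–B5, B2–B6
Every bag has size at most 5, so the width is 5 − 1 = 4 and tw(G) ≤ 4. Conversely, {0, 1, 5, 7, 8} is a clique of size 5, and the vertices of any clique must share a bag in every tree decomposition; so some bag has ≥ 5 vertices and tw(G) ≥ 4. Therefore the treewidth is 4.

4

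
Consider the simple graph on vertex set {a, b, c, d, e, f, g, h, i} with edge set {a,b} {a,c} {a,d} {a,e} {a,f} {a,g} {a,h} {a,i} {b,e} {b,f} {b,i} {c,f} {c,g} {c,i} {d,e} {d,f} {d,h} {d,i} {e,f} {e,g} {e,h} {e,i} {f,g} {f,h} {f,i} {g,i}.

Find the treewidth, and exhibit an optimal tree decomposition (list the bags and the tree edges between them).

Treewidth 4.
Bags: B1 = {a, d, e, f, i}  B2 = {a, b, e, f, i}  B3 = {a, e, f, g, i}  B4 = {a, d, e, f, h}  B5 = {a, c, f, g, i}
Tree: B1–B2, B2–B3, B1–B4, B3–B5

Every bag has size at most 5, so the width is 5 − 1 = 4 and tw(G) ≤ 4. On the other hand G contains the 5-clique {a, d, e, f, h}. A clique must lie in a single bag of any decomposition, so no decomposition can have width below 4. Therefore the treewidth is 4.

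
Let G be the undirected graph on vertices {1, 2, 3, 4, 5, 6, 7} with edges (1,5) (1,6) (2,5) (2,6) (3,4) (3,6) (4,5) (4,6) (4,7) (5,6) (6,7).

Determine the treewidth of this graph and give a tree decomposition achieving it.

Treewidth 2.
Bags: B1 = {4, 5, 6}  B2 = {2, 5, 6}  B3 = {3, 4, 6}  B4 = {1, 5, 6}  B5 = {4, 6, 7}
Tree: B1–B2, B1–B3, B2–B4, B1–B5

Each bag holds 3 vertices, so the decomposition has width 2, which upper-bounds the treewidth. Conversely, {1, 5, 6} is a clique of size 3, and the vertices of any clique must share a bag in every tree decomposition; so some bag has ≥ 3 vertices and tw(G) ≥ 2. Combining the bounds, tw(G) = 2.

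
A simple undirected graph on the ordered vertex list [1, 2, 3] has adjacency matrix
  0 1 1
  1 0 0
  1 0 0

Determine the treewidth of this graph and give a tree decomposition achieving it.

Treewidth 1.
One such decomposition:
Bags: B1 = {1, 2}  B2 = {1, 3}
Tree: B1–B2

Every bag has size at most 2, so the width is 2 − 1 = 1 and tw(G) ≤ 1. G has an edge, so its treewidth is at least 1. Combining the bounds, tw(G) = 1.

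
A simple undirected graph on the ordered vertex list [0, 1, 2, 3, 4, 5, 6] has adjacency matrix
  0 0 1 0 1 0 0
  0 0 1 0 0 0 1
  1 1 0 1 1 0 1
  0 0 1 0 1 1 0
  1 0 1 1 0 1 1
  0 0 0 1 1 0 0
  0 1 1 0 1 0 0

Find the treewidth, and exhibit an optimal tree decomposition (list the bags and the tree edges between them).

The largest bag has 3 vertices, giving width 2; this decomposition certifies tw(G) ≤ 2. For the lower bound, the 3 vertices {1, 2, 6} are pairwise adjacent, and any tree decomposition puts a clique entirely inside one bag — forcing width ≥ 2. The upper and lower bounds meet at 2, so that is the treewidth.

Treewidth 2.
One such decomposition:
Bags: B1 = {0, 2, 4}  B2 = {2, 3, 4}  B3 = {2, 4, 6}  B4 = {3, 4, 5}  B5 = {1, 2, 6}
Tree: B1–B2, B1–B3, B2–B4, B3–B5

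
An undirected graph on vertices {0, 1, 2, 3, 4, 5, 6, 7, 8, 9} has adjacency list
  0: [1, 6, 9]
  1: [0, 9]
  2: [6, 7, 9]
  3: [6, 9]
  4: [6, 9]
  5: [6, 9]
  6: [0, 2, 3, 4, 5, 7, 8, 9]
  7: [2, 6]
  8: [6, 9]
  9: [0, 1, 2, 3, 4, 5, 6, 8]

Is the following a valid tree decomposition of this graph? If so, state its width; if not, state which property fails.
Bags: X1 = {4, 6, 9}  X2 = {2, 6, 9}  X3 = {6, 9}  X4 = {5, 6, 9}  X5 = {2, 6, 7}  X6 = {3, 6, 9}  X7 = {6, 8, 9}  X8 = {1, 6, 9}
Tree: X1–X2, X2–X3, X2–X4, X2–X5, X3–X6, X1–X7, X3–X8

A tree decomposition must satisfy three properties: every vertex lies in some bag; for every edge, both endpoints lie together in some bag; and for every vertex, the bags containing it form a connected subtree. Here vertex 0 appears in no bag, so the decomposition is invalid.

No — vertex 0 appears in no bag.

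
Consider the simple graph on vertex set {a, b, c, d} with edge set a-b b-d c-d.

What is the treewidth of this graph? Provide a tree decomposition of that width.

Treewidth 1.
One such decomposition:
Bags: B1 = {a, b}  B2 = {b, d}  B3 = {c, d}
Tree: B1–B2, B2–B3

Each bag holds 2 vertices, so the decomposition has width 1, which upper-bounds the treewidth. Since G has at least one edge (e.g. a–b), it is not an edgeless graph, so tw(G) ≥ 1. The upper and lower bounds meet at 1, so that is the treewidth.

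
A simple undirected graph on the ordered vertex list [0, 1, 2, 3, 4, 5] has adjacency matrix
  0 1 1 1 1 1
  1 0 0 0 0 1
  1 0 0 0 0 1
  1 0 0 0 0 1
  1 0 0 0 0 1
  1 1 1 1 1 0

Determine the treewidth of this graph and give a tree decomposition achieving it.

Treewidth 2.
One optimal decomposition is:
Bags: B1 = {0, 1, 5}  B2 = {0, 2, 5}  B3 = {0, 4, 5}  B4 = {0, 3, 5}
Tree: B1–B2, B2–B3, B3–B4

Each bag holds 3 vertices, so the decomposition has width 2, which upper-bounds the treewidth. On the other hand G contains the 3-clique {0, 1, 5}. A clique must lie in a single bag of any decomposition, so no decomposition can have width below 2. Combining the bounds, tw(G) = 2.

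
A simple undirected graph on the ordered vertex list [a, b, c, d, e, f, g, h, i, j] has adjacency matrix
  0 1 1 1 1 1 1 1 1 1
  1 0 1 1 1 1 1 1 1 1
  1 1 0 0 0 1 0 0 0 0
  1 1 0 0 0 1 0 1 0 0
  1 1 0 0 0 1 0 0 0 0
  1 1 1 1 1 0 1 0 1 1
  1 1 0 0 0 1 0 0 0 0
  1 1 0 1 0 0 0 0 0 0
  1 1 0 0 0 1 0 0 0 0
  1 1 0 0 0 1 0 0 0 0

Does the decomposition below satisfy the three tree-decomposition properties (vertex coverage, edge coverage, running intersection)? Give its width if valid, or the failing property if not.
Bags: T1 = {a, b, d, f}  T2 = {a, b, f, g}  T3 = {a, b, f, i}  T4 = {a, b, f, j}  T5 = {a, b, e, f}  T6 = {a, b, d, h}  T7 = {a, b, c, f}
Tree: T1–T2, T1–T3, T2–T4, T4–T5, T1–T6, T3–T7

Yes; width 3.

Vertex coverage: the bags together contain {a, b, c, d, e, f, g, h, i, j}, the full vertex set. Edge coverage: each edge of G has both endpoints in at least one bag. Running intersection: for every vertex, the bags containing it form a connected subtree. All three properties hold, so this is a valid tree decomposition of width max|bag| − 1 = 3, and hence tw(G) ≤ 3.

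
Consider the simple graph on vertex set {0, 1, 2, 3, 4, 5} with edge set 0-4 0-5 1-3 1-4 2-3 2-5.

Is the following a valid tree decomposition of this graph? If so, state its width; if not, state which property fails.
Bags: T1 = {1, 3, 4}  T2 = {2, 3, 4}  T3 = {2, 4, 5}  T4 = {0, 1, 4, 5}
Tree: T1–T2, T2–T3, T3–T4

No — bags containing vertex 1 are not connected in the tree.

A tree decomposition must satisfy three properties: every vertex lies in some bag; for every edge, both endpoints lie together in some bag; and for every vertex, the bags containing it form a connected subtree. Here bags containing vertex 1 are not connected in the tree, so the decomposition is invalid.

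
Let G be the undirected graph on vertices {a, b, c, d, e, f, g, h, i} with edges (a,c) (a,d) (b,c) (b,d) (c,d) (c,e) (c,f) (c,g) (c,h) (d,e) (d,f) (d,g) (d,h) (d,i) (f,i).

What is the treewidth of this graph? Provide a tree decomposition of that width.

Treewidth 2.
Bags: B1 = {a, c, d}  B2 = {c, d, f}  B3 = {d, f, i}  B4 = {b, c, d}  B5 = {c, d, h}  B6 = {c, d, g}  B7 = {c, d, e}
Tree: B1–B2, B2–B3, B1–B4, B4–B5, B5–B6, B6–B7

The largest bag has 3 vertices, giving width 2; this decomposition certifies tw(G) ≤ 2. For the lower bound, the 3 vertices {c, d, f} are pairwise adjacent, and any tree decomposition puts a clique entirely inside one bag — forcing width ≥ 2. The upper and lower bounds meet at 2, so that is the treewidth.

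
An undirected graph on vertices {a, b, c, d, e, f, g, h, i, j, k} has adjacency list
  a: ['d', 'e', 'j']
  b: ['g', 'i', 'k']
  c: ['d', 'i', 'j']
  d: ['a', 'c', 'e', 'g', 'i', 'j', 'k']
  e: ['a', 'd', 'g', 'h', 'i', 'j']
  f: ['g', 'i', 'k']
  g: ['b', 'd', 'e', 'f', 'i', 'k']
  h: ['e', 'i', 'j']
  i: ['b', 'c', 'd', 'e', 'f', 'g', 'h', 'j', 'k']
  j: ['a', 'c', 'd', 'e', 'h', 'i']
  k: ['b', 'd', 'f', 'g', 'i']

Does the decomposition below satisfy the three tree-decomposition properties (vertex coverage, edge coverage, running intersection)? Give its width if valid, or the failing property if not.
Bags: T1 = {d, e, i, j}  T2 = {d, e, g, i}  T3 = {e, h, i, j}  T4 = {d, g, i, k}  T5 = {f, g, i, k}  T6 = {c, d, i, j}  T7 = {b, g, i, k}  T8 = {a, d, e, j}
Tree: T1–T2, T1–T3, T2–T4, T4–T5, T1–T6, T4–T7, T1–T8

Yes; width 3.

Checking the three conditions: (i) the bags cover all of {a, b, c, d, e, f, g, h, i, j, k}; (ii) for each edge, some bag contains both endpoints; (iii) the bags containing any fixed vertex form a subtree. All hold, so the decomposition is valid with width 4 − 1 = 3.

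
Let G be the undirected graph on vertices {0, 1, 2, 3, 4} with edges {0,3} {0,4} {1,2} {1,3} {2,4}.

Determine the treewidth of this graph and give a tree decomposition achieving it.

Treewidth 2.
One optimal decomposition is:
Bags: B1 = {0, 3, 4}  B2 = {1, 3, 4}  B3 = {1, 2, 4}
Tree: B1–B2, B2–B3

Each bag holds 3 vertices, so the decomposition has width 2, which upper-bounds the treewidth. For the lower bound, G contains the cycle 4–0–3–1–2–4, so G is not a forest; only forests have treewidth ≤ 1, hence tw(G) ≥ 2. Hence tw(G) = 2 exactly.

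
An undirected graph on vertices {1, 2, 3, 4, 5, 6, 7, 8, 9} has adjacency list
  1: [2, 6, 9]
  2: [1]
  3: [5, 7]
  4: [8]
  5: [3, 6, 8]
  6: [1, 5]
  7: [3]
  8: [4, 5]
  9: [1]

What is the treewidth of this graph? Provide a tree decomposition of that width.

Treewidth 1.
Bags: B1 = {5, 6}  B2 = {1, 6}  B3 = {1, 9}  B4 = {5, 8}  B5 = {3, 5}  B6 = {1, 2}  B7 = {4, 8}  B8 = {3, 7}
Tree: B1–B2, B2–B3, B1–B4, B1–B5, B2–B6, B4–B7, B5–B8

Each bag holds 2 vertices, so the decomposition has width 1, which upper-bounds the treewidth. Since G has at least one edge (e.g. 5–6), it is not an edgeless graph, so tw(G) ≥ 1. Therefore the treewidth is 1.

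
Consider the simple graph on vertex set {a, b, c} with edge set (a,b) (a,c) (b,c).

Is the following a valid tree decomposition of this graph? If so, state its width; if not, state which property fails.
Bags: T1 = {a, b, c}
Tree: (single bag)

Yes; width 2.

Vertex coverage: the bags together contain {a, b, c}, the full vertex set. Edge coverage: each edge of G has both endpoints in at least one bag. Running intersection: for every vertex, the bags containing it form a connected subtree. All three properties hold, so this is a valid tree decomposition of width max|bag| − 1 = 2, and hence tw(G) ≤ 2.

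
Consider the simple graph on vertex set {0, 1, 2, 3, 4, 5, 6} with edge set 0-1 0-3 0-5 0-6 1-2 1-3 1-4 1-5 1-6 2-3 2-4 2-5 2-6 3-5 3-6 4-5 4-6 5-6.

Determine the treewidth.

4

A width-4 tree decomposition is:
Bags: B1 = {0, 1, 3, 5, 6}  B2 = {1, 2, 3, 5, 6}  B3 = {1, 2, 4, 5, 6}
Tree: B1–B2, B2–B3
Each bag holds 5 vertices, so the decomposition has width 4, which upper-bounds the treewidth. On the other hand G contains the 5-clique {0, 1, 3, 5, 6}. A clique must lie in a single bag of any decomposition, so no decomposition can have width below 4. Therefore the treewidth is 4.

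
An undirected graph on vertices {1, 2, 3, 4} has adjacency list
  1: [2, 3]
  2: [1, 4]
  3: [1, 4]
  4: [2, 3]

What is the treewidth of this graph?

2

A width-2 tree decomposition is:
Bags: B1 = {1, 2, 4}  B2 = {1, 3, 4}
Tree: B1–B2
Every bag has size at most 3, so the width is 3 − 1 = 2 and tw(G) ≤ 2. Since 1–2–4–3–1 is a cycle in G, G is not acyclic. Forests are exactly the graphs of treewidth ≤ 1, so tw(G) ≥ 2. Hence tw(G) = 2 exactly.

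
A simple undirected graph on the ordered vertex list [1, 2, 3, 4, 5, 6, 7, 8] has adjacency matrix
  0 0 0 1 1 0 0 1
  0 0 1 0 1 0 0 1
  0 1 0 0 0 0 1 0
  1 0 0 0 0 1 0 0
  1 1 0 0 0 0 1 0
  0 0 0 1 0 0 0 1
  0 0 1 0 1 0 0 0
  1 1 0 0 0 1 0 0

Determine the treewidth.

A width-2 tree decomposition is:
Bags: B1 = {4, 6, 8}  B2 = {1, 4, 8}  B3 = {1, 2, 8}  B4 = {1, 2, 5}  B5 = {2, 3, 5}  B6 = {3, 5, 7}
Tree: B1–B2, B2–B3, B3–B4, B4–B5, B5–B6
Each bag holds 3 vertices, so the decomposition has width 2, which upper-bounds the treewidth. For the lower bound, G contains the cycle 6–4–1–8–6, so G is not a forest; only forests have treewidth ≤ 1, hence tw(G) ≥ 2. Therefore the treewidth is 2.

2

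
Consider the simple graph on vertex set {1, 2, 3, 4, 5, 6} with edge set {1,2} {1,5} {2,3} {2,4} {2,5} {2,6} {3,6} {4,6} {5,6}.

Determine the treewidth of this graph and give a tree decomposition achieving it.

Every bag has size at most 3, so the width is 3 − 1 = 2 and tw(G) ≤ 2. For the lower bound, the 3 vertices {1, 2, 5} are pairwise adjacent, and any tree decomposition puts a clique entirely inside one bag — forcing width ≥ 2. Combining the bounds, tw(G) = 2.

Treewidth 2.
One optimal decomposition is:
Bags: B1 = {2, 3, 6}  B2 = {2, 5, 6}  B3 = {2, 4, 6}  B4 = {1, 2, 5}
Tree: B1–B2, B1–B3, B2–B4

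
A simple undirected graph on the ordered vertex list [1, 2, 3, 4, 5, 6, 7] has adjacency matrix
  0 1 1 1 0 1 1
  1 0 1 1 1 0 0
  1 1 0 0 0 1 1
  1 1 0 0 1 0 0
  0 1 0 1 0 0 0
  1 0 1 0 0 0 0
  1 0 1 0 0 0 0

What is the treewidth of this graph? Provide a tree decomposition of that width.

Treewidth 2.
One optimal decomposition is:
Bags: B1 = {1, 2, 4}  B2 = {1, 2, 3}  B3 = {1, 3, 7}  B4 = {1, 3, 6}  B5 = {2, 4, 5}
Tree: B1–B2, B2–B3, B2–B4, B1–B5

Every bag has size at most 3, so the width is 3 − 1 = 2 and tw(G) ≤ 2. For the lower bound, the 3 vertices {1, 2, 3} are pairwise adjacent, and any tree decomposition puts a clique entirely inside one bag — forcing width ≥ 2. Therefore the treewidth is 2.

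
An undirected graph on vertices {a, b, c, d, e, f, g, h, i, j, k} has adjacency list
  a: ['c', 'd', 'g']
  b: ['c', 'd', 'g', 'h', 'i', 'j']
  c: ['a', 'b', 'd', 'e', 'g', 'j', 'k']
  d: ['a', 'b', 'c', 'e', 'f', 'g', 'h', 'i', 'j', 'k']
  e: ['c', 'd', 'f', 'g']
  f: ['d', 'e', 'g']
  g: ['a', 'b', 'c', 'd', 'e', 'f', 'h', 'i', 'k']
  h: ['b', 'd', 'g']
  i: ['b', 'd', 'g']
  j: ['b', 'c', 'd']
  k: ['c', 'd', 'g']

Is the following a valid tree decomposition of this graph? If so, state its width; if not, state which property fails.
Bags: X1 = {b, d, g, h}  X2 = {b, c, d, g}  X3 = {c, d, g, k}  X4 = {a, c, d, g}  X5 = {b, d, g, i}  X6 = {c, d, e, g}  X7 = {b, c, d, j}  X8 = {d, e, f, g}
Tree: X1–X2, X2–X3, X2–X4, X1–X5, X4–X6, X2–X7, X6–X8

Vertex coverage: the bags together contain {a, b, c, d, e, f, g, h, i, j, k}, the full vertex set. Edge coverage: each edge of G has both endpoints in at least one bag. Running intersection: for every vertex, the bags containing it form a connected subtree. All three properties hold, so this is a valid tree decomposition of width max|bag| − 1 = 3, and hence tw(G) ≤ 3.

Yes; width 3.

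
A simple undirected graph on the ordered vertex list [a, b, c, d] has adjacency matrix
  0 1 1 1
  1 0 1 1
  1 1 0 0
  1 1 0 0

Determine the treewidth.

A width-2 tree decomposition is:
Bags: B1 = {a, b, d}  B2 = {a, b, c}
Tree: B1–B2
Every bag has size at most 3, so the width is 3 − 1 = 2 and tw(G) ≤ 2. On the other hand G contains the 3-clique {a, b, d}. A clique must lie in a single bag of any decomposition, so no decomposition can have width below 2. Therefore the treewidth is 2.

2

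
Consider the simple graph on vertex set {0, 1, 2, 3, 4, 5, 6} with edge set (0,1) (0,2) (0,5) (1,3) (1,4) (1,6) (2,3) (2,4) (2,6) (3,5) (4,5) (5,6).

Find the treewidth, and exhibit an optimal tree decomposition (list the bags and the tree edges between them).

The largest bag has 4 vertices, giving width 3; this decomposition certifies tw(G) ≤ 3. For the lower bound: the 4 vertex sets {0,1}, {2,4}, {5}, {3} are disjoint, each induces a connected subgraph, and every pair is joined by at least one edge of G. Contracting each set to a single vertex therefore yields K_{4} as a minor, and since treewidth is minor-monotone, tw(G) ≥ tw(K_{4}) = 3. Hence tw(G) = 3 exactly.

Treewidth 3.
Bags: B1 = {0, 1, 2, 5}  B2 = {1, 2, 4, 5}  B3 = {1, 2, 3, 5}  B4 = {1, 2, 5, 6}
Tree: B1–B2, B2–B3, B3–B4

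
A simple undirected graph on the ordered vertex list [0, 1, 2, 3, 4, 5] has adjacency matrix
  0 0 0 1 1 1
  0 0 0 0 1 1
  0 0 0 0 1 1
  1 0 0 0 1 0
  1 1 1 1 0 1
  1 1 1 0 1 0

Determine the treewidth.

2

A width-2 tree decomposition is:
Bags: B1 = {2, 4, 5}  B2 = {0, 4, 5}  B3 = {0, 3, 4}  B4 = {1, 4, 5}
Tree: B1–B2, B2–B3, B2–B4
Every bag has size at most 3, so the width is 3 − 1 = 2 and tw(G) ≤ 2. On the other hand G contains the 3-clique {0, 3, 4}. A clique must lie in a single bag of any decomposition, so no decomposition can have width below 2. Hence tw(G) = 2 exactly.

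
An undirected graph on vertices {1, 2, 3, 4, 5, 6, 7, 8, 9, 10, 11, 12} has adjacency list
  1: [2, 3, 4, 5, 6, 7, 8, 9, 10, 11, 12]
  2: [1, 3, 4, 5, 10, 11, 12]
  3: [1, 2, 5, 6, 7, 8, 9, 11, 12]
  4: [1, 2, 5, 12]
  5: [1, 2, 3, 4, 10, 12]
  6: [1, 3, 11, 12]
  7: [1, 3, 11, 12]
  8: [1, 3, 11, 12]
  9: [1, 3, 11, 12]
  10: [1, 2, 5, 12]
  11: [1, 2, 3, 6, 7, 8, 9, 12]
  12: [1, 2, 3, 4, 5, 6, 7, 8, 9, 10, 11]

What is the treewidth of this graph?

A width-4 tree decomposition is:
Bags: B1 = {1, 3, 6, 11, 12}  B2 = {1, 2, 3, 11, 12}  B3 = {1, 2, 3, 5, 12}  B4 = {1, 2, 5, 10, 12}  B5 = {1, 3, 9, 11, 12}  B6 = {1, 2, 4, 5, 12}  B7 = {1, 3, 7, 11, 12}  B8 = {1, 3, 8, 11, 12}
Tree: B1–B2, B2–B3, B3–B4, B1–B5, B3–B6, B5–B7, B2–B8
Every bag has size at most 5, so the width is 5 − 1 = 4 and tw(G) ≤ 4. Conversely, {1, 2, 5, 10, 12} is a clique of size 5, and the vertices of any clique must share a bag in every tree decomposition; so some bag has ≥ 5 vertices and tw(G) ≥ 4. Combining the bounds, tw(G) = 4.

4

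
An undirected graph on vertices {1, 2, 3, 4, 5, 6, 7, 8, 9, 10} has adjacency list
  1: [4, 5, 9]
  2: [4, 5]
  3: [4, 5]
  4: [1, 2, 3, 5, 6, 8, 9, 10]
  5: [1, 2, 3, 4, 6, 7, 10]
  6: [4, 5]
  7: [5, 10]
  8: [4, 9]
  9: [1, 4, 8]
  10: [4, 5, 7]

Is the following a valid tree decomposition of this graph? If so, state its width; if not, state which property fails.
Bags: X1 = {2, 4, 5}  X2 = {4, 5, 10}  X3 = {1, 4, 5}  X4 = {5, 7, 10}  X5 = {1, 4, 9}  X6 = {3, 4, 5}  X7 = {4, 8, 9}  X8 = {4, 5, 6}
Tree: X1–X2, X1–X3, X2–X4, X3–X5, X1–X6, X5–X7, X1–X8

Checking the three conditions: (i) the bags cover all of {1, 2, 3, 4, 5, 6, 7, 8, 9, 10}; (ii) for each edge, some bag contains both endpoints; (iii) the bags containing any fixed vertex form a subtree. All hold, so the decomposition is valid with width 3 − 1 = 2.

Yes; width 2.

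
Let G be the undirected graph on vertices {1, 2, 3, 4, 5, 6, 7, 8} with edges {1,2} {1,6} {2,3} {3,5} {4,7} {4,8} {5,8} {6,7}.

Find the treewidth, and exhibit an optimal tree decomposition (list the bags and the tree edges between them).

Treewidth 2.
Bags: B1 = {4, 5, 8}  B2 = {4, 5, 7}  B3 = {5, 6, 7}  B4 = {1, 5, 6}  B5 = {1, 2, 5}  B6 = {2, 3, 5}
Tree: B1–B2, B2–B3, B3–B4, B4–B5, B5–B6

Every bag has size at most 3, so the width is 3 − 1 = 2 and tw(G) ≤ 2. The edges 5–8–4–7–6–1–2–3–5 form a cycle, so G is not a tree and its treewidth is at least 2. Hence tw(G) = 2 exactly.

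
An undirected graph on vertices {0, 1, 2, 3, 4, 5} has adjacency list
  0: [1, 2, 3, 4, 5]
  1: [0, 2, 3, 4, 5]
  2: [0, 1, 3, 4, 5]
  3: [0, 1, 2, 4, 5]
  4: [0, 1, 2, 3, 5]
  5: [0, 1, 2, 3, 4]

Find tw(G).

5

A width-5 tree decomposition is:
Bags: B1 = {0, 1, 2, 3, 4, 5}
Tree: (single bag)
A single bag containing all 6 vertices is trivially a valid decomposition of width 5. On the other hand G contains the 6-clique {0, 1, 2, 3, 4, 5}. A clique must lie in a single bag of any decomposition, so no decomposition can have width below 5. Hence tw(G) = 5 exactly.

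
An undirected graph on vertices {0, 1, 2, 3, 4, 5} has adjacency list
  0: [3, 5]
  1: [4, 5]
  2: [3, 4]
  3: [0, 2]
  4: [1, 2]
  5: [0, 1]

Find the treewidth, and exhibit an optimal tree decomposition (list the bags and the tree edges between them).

Treewidth 2.
One such decomposition:
Bags: B1 = {0, 3, 5}  B2 = {2, 3, 5}  B3 = {2, 4, 5}  B4 = {1, 4, 5}
Tree: B1–B2, B2–B3, B3–B4

The largest bag has 3 vertices, giving width 2; this decomposition certifies tw(G) ≤ 2. Since 5–0–3–2–4–1–5 is a cycle in G, G is not acyclic. Forests are exactly the graphs of treewidth ≤ 1, so tw(G) ≥ 2. Hence tw(G) = 2 exactly.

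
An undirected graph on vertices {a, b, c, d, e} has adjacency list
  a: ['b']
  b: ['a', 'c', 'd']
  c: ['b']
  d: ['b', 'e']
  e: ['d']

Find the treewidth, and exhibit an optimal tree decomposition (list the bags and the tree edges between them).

Treewidth 1.
One optimal decomposition is:
Bags: B1 = {b, d}  B2 = {a, b}  B3 = {d, e}  B4 = {b, c}
Tree: B1–B2, B1–B3, B1–B4

Every bag has size at most 2, so the width is 2 − 1 = 1 and tw(G) ≤ 1. Since G has at least one edge (e.g. d–b), it is not an edgeless graph, so tw(G) ≥ 1. The upper and lower bounds meet at 1, so that is the treewidth.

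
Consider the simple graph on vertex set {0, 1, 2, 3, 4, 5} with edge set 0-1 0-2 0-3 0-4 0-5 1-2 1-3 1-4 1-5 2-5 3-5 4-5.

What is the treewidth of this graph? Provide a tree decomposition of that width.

The largest bag has 4 vertices, giving width 3; this decomposition certifies tw(G) ≤ 3. On the other hand G contains the 4-clique {0, 1, 2, 5}. A clique must lie in a single bag of any decomposition, so no decomposition can have width below 3. Hence tw(G) = 3 exactly.

Treewidth 3.
One optimal decomposition is:
Bags: B1 = {0, 1, 2, 5}  B2 = {0, 1, 3, 5}  B3 = {0, 1, 4, 5}
Tree: B1–B2, B2–B3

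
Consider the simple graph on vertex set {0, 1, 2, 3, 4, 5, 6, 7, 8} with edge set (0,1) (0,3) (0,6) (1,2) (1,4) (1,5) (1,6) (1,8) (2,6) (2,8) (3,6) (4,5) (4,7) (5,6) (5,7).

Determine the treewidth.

A width-2 tree decomposition is:
Bags: B1 = {1, 5, 6}  B2 = {0, 1, 6}  B3 = {1, 4, 5}  B4 = {1, 2, 6}  B5 = {4, 5, 7}  B6 = {0, 3, 6}  B7 = {1, 2, 8}
Tree: B1–B2, B1–B3, B2–B4, B3–B5, B2–B6, B4–B7
Every bag has size at most 3, so the width is 3 − 1 = 2 and tw(G) ≤ 2. On the other hand G contains the 3-clique {1, 2, 8}. A clique must lie in a single bag of any decomposition, so no decomposition can have width below 2. Therefore the treewidth is 2.

2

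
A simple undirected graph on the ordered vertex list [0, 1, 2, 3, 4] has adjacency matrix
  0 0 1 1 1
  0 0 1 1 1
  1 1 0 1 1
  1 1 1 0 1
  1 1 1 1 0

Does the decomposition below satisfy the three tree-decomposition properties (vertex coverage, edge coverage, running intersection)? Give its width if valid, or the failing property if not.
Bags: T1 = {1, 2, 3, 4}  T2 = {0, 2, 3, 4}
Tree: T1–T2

Yes; width 3.

Checking the three conditions: (i) the bags cover all of {0, 1, 2, 3, 4}; (ii) for each edge, some bag contains both endpoints; (iii) the bags containing any fixed vertex form a subtree. All hold, so the decomposition is valid with width 4 − 1 = 3.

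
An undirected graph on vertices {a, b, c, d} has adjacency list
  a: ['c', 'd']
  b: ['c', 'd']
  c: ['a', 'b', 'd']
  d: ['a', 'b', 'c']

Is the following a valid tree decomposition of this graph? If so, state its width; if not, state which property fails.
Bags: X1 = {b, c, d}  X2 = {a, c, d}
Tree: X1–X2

Every vertex of G appears in some bag (union = {a, b, c, d}); every edge is covered by a bag; and for each vertex v the set of bags containing v is connected in the bag tree. The decomposition is therefore valid. The largest bag has 3 vertices, so the width is 2.

Yes; width 2.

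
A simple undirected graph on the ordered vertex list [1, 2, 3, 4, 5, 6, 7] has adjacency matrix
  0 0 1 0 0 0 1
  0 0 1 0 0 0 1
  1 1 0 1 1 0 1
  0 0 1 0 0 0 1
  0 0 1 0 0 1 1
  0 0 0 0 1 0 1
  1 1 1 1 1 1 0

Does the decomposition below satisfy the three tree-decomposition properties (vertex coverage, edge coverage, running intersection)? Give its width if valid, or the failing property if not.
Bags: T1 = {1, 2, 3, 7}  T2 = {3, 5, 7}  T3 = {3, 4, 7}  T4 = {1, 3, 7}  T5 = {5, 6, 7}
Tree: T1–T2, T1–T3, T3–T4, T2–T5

No — bags containing vertex 1 are not connected in the tree.

A tree decomposition must satisfy three properties: every vertex lies in some bag; for every edge, both endpoints lie together in some bag; and for every vertex, the bags containing it form a connected subtree. Here bags containing vertex 1 are not connected in the tree, so the decomposition is invalid.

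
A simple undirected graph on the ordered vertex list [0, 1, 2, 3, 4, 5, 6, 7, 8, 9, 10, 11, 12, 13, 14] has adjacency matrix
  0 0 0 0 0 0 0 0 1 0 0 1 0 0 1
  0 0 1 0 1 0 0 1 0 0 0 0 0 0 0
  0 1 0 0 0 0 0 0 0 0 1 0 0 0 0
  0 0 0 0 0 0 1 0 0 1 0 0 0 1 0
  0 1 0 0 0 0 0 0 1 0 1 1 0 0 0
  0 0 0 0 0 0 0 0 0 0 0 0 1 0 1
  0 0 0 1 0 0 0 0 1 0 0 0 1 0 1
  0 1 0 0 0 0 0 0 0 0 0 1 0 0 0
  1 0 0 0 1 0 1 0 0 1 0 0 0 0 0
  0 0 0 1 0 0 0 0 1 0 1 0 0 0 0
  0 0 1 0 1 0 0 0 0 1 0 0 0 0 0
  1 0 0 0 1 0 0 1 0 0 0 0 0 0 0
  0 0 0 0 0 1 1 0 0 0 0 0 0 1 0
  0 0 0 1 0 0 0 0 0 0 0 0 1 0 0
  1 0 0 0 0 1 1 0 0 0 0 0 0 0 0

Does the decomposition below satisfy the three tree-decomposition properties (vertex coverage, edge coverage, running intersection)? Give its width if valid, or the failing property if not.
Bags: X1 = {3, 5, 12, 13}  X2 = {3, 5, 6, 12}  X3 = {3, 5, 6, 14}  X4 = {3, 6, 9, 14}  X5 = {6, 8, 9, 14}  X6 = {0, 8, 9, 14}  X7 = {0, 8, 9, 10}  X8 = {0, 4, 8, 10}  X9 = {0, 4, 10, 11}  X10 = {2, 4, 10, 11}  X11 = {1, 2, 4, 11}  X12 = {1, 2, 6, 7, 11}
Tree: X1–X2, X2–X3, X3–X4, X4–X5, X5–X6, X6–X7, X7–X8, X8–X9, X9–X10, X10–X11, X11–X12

A tree decomposition must satisfy three properties: every vertex lies in some bag; for every edge, both endpoints lie together in some bag; and for every vertex, the bags containing it form a connected subtree. Here bags containing vertex 6 are not connected in the tree, so the decomposition is invalid.

No — bags containing vertex 6 are not connected in the tree.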